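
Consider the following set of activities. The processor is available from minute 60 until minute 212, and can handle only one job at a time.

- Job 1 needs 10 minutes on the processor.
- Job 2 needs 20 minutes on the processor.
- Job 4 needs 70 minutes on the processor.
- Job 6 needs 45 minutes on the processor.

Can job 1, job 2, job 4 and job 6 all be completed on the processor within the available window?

Yes

The processor window is 212 − 60 = 152 minutes.
Running back to back, the jobs need 10 + 20 + 70 + 45 = 145 minutes on the processor.
Since 145 ≤ 152, they fit within the window.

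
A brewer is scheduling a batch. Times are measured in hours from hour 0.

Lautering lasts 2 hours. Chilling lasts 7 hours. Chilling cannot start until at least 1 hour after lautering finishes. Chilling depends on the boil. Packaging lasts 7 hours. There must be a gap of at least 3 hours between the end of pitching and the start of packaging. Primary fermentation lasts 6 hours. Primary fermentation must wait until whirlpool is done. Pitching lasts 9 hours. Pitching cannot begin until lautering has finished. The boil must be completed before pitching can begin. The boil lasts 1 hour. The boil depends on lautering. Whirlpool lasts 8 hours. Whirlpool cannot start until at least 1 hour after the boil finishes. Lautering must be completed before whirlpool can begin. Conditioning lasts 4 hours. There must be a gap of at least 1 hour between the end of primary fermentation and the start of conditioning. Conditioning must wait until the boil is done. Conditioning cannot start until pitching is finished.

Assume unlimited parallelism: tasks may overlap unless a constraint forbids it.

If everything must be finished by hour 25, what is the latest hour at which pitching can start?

6

Conditioning must finish by hour 25; it takes 4 hours, so it must start by 25 − 4 = hour 21.
Nothing follows packaging; the deadline of hour 25 is its only limit. It must start by 25 − 7 = hour 18.
Pitching must finish in time for conditioning (must start by hour 21); packaging (must start by hour 18, minus 3-hour gap → hour 15). The tightest is hour 15, so pitching must start by 15 − 9 = hour 6.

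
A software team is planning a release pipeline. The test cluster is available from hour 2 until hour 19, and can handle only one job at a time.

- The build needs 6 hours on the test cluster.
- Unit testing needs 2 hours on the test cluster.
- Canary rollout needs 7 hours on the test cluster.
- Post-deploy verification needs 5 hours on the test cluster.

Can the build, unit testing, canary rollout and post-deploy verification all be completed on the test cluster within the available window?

The test cluster window is 19 − 2 = 17 hours.
Running back to back, the jobs need 6 + 2 + 7 + 5 = 20 hours on the test cluster.
Since 20 > 17, they cannot all fit.

No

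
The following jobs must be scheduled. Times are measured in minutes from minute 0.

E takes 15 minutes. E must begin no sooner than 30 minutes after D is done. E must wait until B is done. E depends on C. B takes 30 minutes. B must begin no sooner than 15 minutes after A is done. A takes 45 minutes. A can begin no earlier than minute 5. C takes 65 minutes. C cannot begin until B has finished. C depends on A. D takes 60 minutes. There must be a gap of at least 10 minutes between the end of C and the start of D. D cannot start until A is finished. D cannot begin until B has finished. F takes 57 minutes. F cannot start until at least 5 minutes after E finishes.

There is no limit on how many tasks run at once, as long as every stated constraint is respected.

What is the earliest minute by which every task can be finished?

337

A waits on its own release at minute 5, so it starts at minute 5 and finishes at 5 + 45 = minute 50.
After A (finishes minute 50, plus 15-minute gap → minute 65), B can start at minute 65 and finishes at minute 95.
C needs all of B (finishes minute 95); A (finishes minute 50). That puts its earliest start at minute 95; it finishes at 95 + 65 = minute 160.
D needs all of C (finishes minute 160, plus 10-minute gap → minute 170); A (finishes minute 50); B (finishes minute 95). That puts its earliest start at minute 170; it finishes at 170 + 60 = minute 230.
E cannot start until D (finishes minute 230, plus 30-minute gap → minute 260); B (finishes minute 95); C (finishes minute 160). The controlling bound is minute 260, so E finishes at 260 + 15 = minute 275.
After E (finishes minute 275, plus 5-minute gap → minute 280), F can start at minute 280 and finishes at minute 337.
All tasks are finished once the last one completes. Finish times: A at 50, B at 95, C at 160, D at 230, E at 275, F at 337. The latest is minute 337.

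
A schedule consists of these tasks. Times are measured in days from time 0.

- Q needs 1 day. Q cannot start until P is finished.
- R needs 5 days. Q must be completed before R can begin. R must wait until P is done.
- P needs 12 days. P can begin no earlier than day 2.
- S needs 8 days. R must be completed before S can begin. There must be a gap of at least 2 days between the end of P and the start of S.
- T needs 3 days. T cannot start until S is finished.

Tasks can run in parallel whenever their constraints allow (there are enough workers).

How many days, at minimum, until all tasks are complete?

31

P cannot begin until its own release at day 2. It runs from day 2 to 2 + 12 = day 14.
Q cannot begin until P (finishes day 14). It runs from day 14 to 14 + 1 = day 15.
R has to wait for Q (finishes day 15); P (finishes day 14). The latest of these is day 15, so R runs day 15 to 15 + 5 = day 20.
S has to wait for R (finishes day 20); P (finishes day 14, plus 2-day gap → day 16). The latest of these is day 20, so S runs day 20 to 20 + 8 = day 28.
After S (finishes day 28), T can start at day 28 and finishes at day 31.
All tasks are finished once the last one completes. Finish times: P at 14, Q at 15, R at 20, S at 28, T at 31. The latest is day 31.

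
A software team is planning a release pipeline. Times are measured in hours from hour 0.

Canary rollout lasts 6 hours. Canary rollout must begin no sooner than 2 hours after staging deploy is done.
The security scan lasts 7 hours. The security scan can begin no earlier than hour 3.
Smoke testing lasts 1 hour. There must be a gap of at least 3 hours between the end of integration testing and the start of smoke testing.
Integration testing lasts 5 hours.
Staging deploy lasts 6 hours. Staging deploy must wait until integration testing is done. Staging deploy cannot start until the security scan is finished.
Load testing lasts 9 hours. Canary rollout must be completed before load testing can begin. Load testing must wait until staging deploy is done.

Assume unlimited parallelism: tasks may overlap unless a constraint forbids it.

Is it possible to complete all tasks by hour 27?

The security scan cannot begin until its own release at hour 3. It runs from hour 3 to 3 + 7 = hour 10.
Integration testing has no prerequisites, so it starts at hour 0 and finishes at hour 5.
Smoke testing waits on integration testing (finishes hour 5, plus 3-hour gap → hour 8), so it starts at hour 8 and finishes at 8 + 1 = hour 9.
Staging deploy cannot start until integration testing (finishes hour 5); the security scan (finishes hour 10). The controlling bound is hour 10, so staging deploy finishes at 10 + 6 = hour 16.
After staging deploy (finishes hour 16, plus 2-hour gap → hour 18), canary rollout can start at hour 18 and finishes at hour 24.
Load testing has to wait for canary rollout (finishes hour 24); staging deploy (finishes hour 16). The latest of these is hour 24, so load testing runs hour 24 to 24 + 9 = hour 33.
The earliest everything can be done is hour 33, which is after the deadline of 27, so it is not possible.

No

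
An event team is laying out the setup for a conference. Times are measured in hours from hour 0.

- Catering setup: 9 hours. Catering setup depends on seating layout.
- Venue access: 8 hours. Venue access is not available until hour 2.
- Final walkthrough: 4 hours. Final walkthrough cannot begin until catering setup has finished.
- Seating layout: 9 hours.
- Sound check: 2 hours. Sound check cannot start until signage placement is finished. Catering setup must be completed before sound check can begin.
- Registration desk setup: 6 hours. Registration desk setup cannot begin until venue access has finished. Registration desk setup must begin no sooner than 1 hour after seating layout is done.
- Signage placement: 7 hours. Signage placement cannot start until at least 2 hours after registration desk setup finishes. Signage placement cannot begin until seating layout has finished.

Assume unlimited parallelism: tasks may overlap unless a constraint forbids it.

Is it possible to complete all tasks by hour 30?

Yes

Seating layout can start immediately at hour 0; it finishes at hour 9.
Catering setup cannot begin until seating layout (finishes hour 9). It runs from hour 9 to 9 + 9 = hour 18.
Final walkthrough waits on catering setup (finishes hour 18), so it starts at hour 18 and finishes at 18 + 4 = hour 22.
After its own release at hour 2, venue access can start at hour 2 and finishes at hour 10.
For registration desk setup: venue access (finishes hour 10); seating layout (finishes hour 9, plus 1-hour gap → hour 10). Taking the maximum gives a start of hour 10, and it finishes at 10 + 6 = hour 16.
Signage placement cannot start until registration desk setup (finishes hour 16, plus 2-hour gap → hour 18); seating layout (finishes hour 9). The controlling bound is hour 18, so signage placement finishes at 18 + 7 = hour 25.
Sound check needs all of signage placement (finishes hour 25); catering setup (finishes hour 18). That puts its earliest start at hour 25; it finishes at 25 + 2 = hour 27.
Every task is finished by hour 27, which is no later than the deadline of 30, so the schedule is feasible.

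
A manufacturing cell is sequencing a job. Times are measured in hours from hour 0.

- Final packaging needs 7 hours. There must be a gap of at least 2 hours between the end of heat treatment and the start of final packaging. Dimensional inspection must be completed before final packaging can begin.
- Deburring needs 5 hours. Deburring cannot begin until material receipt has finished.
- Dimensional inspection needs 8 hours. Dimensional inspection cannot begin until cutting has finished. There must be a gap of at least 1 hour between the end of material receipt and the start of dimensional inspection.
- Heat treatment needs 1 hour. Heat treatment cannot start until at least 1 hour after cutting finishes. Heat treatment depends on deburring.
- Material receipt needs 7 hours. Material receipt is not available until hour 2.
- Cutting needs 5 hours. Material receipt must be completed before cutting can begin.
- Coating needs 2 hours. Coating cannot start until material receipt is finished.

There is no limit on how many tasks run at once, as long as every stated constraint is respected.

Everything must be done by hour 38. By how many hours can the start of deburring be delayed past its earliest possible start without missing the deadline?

14

Material receipt cannot begin until its own release at hour 2. It runs from hour 2 to 2 + 7 = hour 9.
After material receipt (finishes hour 9), deburring can start at hour 9 and finishes at hour 14.

Working backward from the deadline:
Nothing follows final packaging; the deadline of hour 38 is its only limit. It must start by 38 − 7 = hour 31.
Since final packaging (must start by hour 31, minus 2-hour gap → hour 29) depends on it, heat treatment must finish by hour 29. Backing off its 1-hour duration gives a latest start of hour 28.
Deburring has to be done before heat treatment (must start by hour 28). That means finishing by hour 28, i.e. starting by 28 − 5 = hour 23.
So deburring can start as early as hour 9 and as late as hour 23, giving 23 − 9 = 14 hours of slack.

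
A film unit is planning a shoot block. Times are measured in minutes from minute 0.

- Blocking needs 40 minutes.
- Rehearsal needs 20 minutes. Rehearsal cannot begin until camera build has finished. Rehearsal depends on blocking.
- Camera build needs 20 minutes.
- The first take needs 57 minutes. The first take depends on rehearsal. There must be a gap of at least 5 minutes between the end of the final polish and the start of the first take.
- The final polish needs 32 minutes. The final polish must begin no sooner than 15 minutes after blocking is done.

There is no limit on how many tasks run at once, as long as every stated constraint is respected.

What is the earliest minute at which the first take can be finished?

149

Nothing blocks blocking, so it runs from minute 0 to minute 40.
The final polish cannot begin until blocking (finishes minute 40, plus 15-minute gap → minute 55). It runs from minute 55 to 55 + 32 = minute 87.
Nothing blocks camera build, so it runs from minute 0 to minute 20.
Rehearsal needs all of camera build (finishes minute 20); blocking (finishes minute 40). That puts its earliest start at minute 40; it finishes at 40 + 20 = minute 60.
The first take has to wait for rehearsal (finishes minute 60); the final polish (finishes minute 87, plus 5-minute gap → minute 92). The latest of these is minute 92, so the first take runs minute 92 to 92 + 57 = minute 149.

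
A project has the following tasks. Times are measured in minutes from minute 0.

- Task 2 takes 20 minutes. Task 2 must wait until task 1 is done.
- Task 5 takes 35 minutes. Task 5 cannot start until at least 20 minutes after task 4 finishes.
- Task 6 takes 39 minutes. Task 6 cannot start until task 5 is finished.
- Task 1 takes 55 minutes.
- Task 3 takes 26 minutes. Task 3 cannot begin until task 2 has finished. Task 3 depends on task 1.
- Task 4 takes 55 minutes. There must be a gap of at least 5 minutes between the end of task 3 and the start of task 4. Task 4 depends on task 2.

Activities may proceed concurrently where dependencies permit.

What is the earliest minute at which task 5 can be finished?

Task 1 can start immediately at minute 0; it finishes at minute 55.
Task 2 waits on task 1 (finishes minute 55), so it starts at minute 55 and finishes at 55 + 20 = minute 75.
Task 3 has to wait for task 2 (finishes minute 75); task 1 (finishes minute 55). The latest of these is minute 75, so task 3 runs minute 75 to 75 + 26 = minute 101.
Task 4 has to wait for task 3 (finishes minute 101, plus 5-minute gap → minute 106); task 2 (finishes minute 75). The latest of these is minute 106, so task 4 runs minute 106 to 106 + 55 = minute 161.
After task 4 (finishes minute 161, plus 20-minute gap → minute 181), task 5 can start at minute 181 and finishes at minute 216.

216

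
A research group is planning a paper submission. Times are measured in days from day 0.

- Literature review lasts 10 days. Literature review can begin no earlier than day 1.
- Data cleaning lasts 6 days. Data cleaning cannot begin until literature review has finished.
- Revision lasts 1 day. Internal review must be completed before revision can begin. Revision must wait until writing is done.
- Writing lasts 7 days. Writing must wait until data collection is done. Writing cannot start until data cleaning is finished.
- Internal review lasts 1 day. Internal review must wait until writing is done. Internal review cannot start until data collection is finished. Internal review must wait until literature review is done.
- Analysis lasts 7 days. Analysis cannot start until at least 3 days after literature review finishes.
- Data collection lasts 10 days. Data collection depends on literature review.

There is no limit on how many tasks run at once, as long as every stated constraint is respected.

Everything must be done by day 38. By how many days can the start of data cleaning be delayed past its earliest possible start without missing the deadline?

Literature review cannot begin until its own release at day 1. It runs from day 1 to 1 + 10 = day 11.
Data cleaning cannot begin until literature review (finishes day 11). It runs from day 11 to 11 + 6 = day 17.

Working backward from the deadline:
To finish by day 38, revision (duration 1) must start no later than day 37.
Internal review feeds into revision (must start by day 37); so internal review must finish by day 37 and therefore start by day 36.
Writing must finish in time for internal review (must start by day 36); revision (must start by day 37). The tightest is day 36, so writing must start by 36 − 7 = day 29.
Data cleaning must finish before writing (must start by day 29). With a 6-day duration, data cleaning must start by 29 − 6 = day 23.
So data cleaning can start as early as day 11 and as late as day 23, giving 23 − 11 = 12 days of slack.

12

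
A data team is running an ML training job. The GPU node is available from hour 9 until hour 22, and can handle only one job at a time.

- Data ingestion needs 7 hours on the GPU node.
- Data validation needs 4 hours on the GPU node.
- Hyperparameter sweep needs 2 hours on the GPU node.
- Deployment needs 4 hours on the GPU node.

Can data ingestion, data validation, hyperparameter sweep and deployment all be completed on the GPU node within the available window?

The GPU node window is 22 − 9 = 13 hours.
Running back to back, the jobs need 7 + 4 + 2 + 4 = 17 hours on the GPU node.
Since 17 > 13, they cannot all fit.

No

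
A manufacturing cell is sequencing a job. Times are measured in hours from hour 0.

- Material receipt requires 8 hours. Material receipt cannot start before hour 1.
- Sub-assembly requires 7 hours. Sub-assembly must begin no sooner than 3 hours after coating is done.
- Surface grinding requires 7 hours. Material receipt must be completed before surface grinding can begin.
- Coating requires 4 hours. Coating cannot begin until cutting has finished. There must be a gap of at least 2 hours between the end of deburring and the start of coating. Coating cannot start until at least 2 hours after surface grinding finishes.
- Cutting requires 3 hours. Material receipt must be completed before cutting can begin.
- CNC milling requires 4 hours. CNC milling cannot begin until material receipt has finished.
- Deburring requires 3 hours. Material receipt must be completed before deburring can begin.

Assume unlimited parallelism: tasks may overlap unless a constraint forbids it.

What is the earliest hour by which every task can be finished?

Material receipt cannot begin until its own release at hour 1. It runs from hour 1 to 1 + 8 = hour 9.
After material receipt (finishes hour 9), surface grinding can start at hour 9 and finishes at hour 16.
CNC milling cannot begin until material receipt (finishes hour 9). It runs from hour 9 to 9 + 4 = hour 13.
Deburring waits on material receipt (finishes hour 9), so it starts at hour 9 and finishes at 9 + 3 = hour 12.
After material receipt (finishes hour 9), cutting can start at hour 9 and finishes at hour 12.
Coating cannot start until cutting (finishes hour 12); deburring (finishes hour 12, plus 2-hour gap → hour 14); surface grinding (finishes hour 16, plus 2-hour gap → hour 18). The controlling bound is hour 18, so coating finishes at 18 + 4 = hour 22.
Sub-assembly cannot begin until coating (finishes hour 22, plus 3-hour gap → hour 25). It runs from hour 25 to 25 + 7 = hour 32.
All tasks are finished once the last one completes. Finish times: Material receipt at 9, Cutting at 12, Deburring at 12, CNC milling at 13, Surface grinding at 16, Coating at 22, Sub-assembly at 32. The latest is hour 32.

32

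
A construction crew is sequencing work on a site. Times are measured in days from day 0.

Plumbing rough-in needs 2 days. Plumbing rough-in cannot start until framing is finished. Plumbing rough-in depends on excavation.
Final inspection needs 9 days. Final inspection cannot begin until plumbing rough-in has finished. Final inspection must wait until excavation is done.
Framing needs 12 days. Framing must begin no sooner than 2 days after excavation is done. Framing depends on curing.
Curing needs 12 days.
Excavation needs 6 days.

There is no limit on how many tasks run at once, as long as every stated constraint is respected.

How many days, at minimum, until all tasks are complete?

35

Curing has no prerequisites, so it starts at day 0 and finishes at day 12.
Nothing blocks excavation, so it runs from day 0 to day 6.
Framing cannot start until excavation (finishes day 6, plus 2-day gap → day 8); curing (finishes day 12). The controlling bound is day 12, so framing finishes at 12 + 12 = day 24.
Plumbing rough-in has to wait for framing (finishes day 24); excavation (finishes day 6). The latest of these is day 24, so plumbing rough-in runs day 24 to 24 + 2 = day 26.
Final inspection has to wait for plumbing rough-in (finishes day 26); excavation (finishes day 6). The latest of these is day 26, so final inspection runs day 26 to 26 + 9 = day 35.
All tasks are finished once the last one completes. Finish times: Excavation at 6, Curing at 12, Framing at 24, Plumbing rough-in at 26, Final inspection at 35. The latest is day 35.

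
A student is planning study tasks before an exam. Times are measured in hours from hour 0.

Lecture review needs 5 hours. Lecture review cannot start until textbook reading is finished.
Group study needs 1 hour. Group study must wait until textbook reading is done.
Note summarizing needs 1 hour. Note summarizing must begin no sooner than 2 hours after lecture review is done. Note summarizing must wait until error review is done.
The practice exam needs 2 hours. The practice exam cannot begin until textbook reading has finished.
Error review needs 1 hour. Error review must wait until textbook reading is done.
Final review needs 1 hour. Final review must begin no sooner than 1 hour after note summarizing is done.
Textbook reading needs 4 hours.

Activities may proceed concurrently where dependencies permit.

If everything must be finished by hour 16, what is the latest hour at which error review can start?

Nothing follows final review; the deadline of hour 16 is its only limit. It must start by 16 − 1 = hour 15.
Since final review (must start by hour 15, minus 1-hour gap → hour 14) depends on it, note summarizing must finish by hour 14. Backing off its 1-hour duration gives a latest start of hour 13.
Since note summarizing (must start by hour 13) depends on it, error review must finish by hour 13. Backing off its 1-hour duration gives a latest start of hour 12.

12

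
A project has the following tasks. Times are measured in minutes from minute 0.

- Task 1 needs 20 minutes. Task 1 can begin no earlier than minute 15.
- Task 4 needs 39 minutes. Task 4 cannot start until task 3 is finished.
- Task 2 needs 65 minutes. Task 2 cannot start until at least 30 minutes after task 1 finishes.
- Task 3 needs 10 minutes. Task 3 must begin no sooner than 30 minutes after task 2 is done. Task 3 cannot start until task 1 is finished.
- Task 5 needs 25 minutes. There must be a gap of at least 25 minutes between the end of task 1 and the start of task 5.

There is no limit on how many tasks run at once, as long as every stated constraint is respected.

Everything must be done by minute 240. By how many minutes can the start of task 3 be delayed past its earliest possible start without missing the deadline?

31

After its own release at minute 15, task 1 can start at minute 15 and finishes at minute 35.
After task 1 (finishes minute 35, plus 30-minute gap → minute 65), task 2 can start at minute 65 and finishes at minute 130.
Task 3 cannot start until task 2 (finishes minute 130, plus 30-minute gap → minute 160); task 1 (finishes minute 35). The controlling bound is minute 160, so task 3 finishes at 160 + 10 = minute 170.

Working backward from the deadline:
To finish by minute 240, task 4 (duration 39) must start no later than minute 201.
Task 3 has to be done before task 4 (must start by minute 201). That means finishing by minute 201, i.e. starting by 201 − 10 = minute 191.
So task 3 can start as early as minute 160 and as late as minute 191, giving 191 − 160 = 31 minutes of slack.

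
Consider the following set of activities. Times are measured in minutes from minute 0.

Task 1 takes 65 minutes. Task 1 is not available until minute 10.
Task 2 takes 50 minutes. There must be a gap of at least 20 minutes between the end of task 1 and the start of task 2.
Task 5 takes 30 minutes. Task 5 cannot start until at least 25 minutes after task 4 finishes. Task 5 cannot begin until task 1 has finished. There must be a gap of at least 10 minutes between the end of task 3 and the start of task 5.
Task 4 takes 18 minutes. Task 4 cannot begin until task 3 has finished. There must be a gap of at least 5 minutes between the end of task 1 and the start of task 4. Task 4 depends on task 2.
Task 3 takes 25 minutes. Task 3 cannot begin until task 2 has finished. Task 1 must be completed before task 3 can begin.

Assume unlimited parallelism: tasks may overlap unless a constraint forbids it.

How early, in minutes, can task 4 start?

Task 1 cannot begin until its own release at minute 10. It runs from minute 10 to 10 + 65 = minute 75.
After task 1 (finishes minute 75, plus 20-minute gap → minute 95), task 2 can start at minute 95 and finishes at minute 145.
Task 3 cannot start until task 2 (finishes minute 145); task 1 (finishes minute 75). The controlling bound is minute 145, so task 3 finishes at 145 + 25 = minute 170.
Task 4 waits on task 3 (finishes minute 170); task 1 (finishes minute 75, plus 5-minute gap → minute 80); task 2 (finishes minute 145). The latest of these is minute 170, which is the earliest task 4 can start.

170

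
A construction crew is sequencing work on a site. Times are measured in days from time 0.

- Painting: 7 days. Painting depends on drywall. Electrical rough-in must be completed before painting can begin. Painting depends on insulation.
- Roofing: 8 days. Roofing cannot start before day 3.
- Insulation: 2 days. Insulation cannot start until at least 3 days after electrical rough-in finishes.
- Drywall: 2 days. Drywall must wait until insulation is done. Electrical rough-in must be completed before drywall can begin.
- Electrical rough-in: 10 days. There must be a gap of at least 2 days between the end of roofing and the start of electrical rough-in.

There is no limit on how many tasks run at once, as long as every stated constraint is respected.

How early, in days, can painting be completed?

After its own release at day 3, roofing can start at day 3 and finishes at day 11.
After roofing (finishes day 11, plus 2-day gap → day 13), electrical rough-in can start at day 13 and finishes at day 23.
Insulation waits on electrical rough-in (finishes day 23, plus 3-day gap → day 26), so it starts at day 26 and finishes at 26 + 2 = day 28.
Drywall cannot start until insulation (finishes day 28); electrical rough-in (finishes day 23). The controlling bound is day 28, so drywall finishes at 28 + 2 = day 30.
Painting cannot start until drywall (finishes day 30); electrical rough-in (finishes day 23); insulation (finishes day 28). The controlling bound is day 30, so painting finishes at 30 + 7 = day 37.

37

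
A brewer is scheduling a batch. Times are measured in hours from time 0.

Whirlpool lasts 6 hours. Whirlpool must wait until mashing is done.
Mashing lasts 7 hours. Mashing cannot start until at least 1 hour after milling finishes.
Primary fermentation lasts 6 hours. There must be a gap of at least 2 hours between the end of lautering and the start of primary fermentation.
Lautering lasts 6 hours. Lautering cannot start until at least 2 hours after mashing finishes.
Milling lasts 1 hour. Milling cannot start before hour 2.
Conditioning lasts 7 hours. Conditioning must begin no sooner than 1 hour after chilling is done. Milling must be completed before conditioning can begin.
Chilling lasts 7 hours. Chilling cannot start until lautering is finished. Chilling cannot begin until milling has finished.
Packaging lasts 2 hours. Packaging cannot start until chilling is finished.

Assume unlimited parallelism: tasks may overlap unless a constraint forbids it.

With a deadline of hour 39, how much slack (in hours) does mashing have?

After its own release at hour 2, milling can start at hour 2 and finishes at hour 3.
After milling (finishes hour 3, plus 1-hour gap → hour 4), mashing can start at hour 4 and finishes at hour 11.

Working backward from the deadline:
Conditioning must finish by hour 39; it takes 7 hours, so it must start by 39 − 7 = hour 32.
Nothing follows packaging; the deadline of hour 39 is its only limit. It must start by 39 − 2 = hour 37.
Chilling feeds conditioning (must start by hour 32, minus 1-hour gap → hour 31); packaging (must start by hour 37). Taking the minimum, chilling must finish by hour 31 and start by 31 − 7 = hour 24.
Primary fermentation has no dependents, so it just needs to finish by hour 39. Starting by 39 − 6 = hour 33 achieves that.
For lautering: chilling (must start by hour 24); primary fermentation (must start by hour 33, minus 2-hour gap → hour 31). The most restrictive is hour 24; with a 6-hour duration, lautering must start by hour 18.
To finish by hour 39, whirlpool (duration 6) must start no later than hour 33.
Mashing feeds lautering (must start by hour 18, minus 2-hour gap → hour 16); whirlpool (must start by hour 33). Taking the minimum, mashing must finish by hour 16 and start by 16 − 7 = hour 9.
So mashing can start as early as hour 4 and as late as hour 9, giving 9 − 4 = 5 hours of slack.

5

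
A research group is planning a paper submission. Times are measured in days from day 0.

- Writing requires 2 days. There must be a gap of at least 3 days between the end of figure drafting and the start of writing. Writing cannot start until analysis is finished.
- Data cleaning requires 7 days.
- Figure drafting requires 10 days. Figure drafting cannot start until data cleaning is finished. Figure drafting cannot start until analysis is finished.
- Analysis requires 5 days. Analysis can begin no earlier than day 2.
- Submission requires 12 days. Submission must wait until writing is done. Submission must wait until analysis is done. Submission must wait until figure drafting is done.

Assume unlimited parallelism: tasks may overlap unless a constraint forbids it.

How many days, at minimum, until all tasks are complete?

34

Analysis cannot begin until its own release at day 2. It runs from day 2 to 2 + 5 = day 7.
Data cleaning can start immediately at day 0; it finishes at day 7.
Figure drafting needs all of data cleaning (finishes day 7); analysis (finishes day 7). That puts its earliest start at day 7; it finishes at 7 + 10 = day 17.
Writing needs all of figure drafting (finishes day 17, plus 3-day gap → day 20); analysis (finishes day 7). That puts its earliest start at day 20; it finishes at 20 + 2 = day 22.
Submission cannot start until writing (finishes day 22); analysis (finishes day 7); figure drafting (finishes day 17). The controlling bound is day 22, so submission finishes at 22 + 12 = day 34.
All tasks are finished once the last one completes. Finish times: Data cleaning at 7, Analysis at 7, Figure drafting at 17, Writing at 22, Submission at 34. The latest is day 34.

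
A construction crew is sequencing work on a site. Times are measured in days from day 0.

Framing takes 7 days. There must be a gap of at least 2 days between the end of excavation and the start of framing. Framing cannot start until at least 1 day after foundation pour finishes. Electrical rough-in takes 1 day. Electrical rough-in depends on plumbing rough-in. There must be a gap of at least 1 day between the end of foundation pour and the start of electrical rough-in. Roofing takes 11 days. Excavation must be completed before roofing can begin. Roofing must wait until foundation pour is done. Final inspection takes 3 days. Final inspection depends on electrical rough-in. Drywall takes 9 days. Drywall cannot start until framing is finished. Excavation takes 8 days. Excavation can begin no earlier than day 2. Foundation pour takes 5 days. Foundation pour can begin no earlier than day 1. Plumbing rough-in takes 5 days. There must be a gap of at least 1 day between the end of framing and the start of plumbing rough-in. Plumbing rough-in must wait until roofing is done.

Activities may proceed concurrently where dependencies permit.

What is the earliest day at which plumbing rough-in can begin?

Foundation pour cannot begin until its own release at day 1. It runs from day 1 to 1 + 5 = day 6.
After its own release at day 2, excavation can start at day 2 and finishes at day 10.
Roofing cannot start until excavation (finishes day 10); foundation pour (finishes day 6). The controlling bound is day 10, so roofing finishes at 10 + 11 = day 21.
Framing cannot start until excavation (finishes day 10, plus 2-day gap → day 12); foundation pour (finishes day 6, plus 1-day gap → day 7). The controlling bound is day 12, so framing finishes at 12 + 7 = day 19.
Plumbing rough-in waits on framing (finishes day 19, plus 1-day gap → day 20); roofing (finishes day 21). The latest of these is day 21, which is the earliest plumbing rough-in can start.

21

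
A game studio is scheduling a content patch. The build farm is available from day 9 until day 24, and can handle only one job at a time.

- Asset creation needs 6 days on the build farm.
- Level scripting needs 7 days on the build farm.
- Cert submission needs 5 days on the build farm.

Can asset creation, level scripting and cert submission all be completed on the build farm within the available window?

The build farm window is 24 − 9 = 15 days.
Running back to back, the jobs need 6 + 7 + 5 = 18 days on the build farm.
Since 18 > 15, they cannot all fit.

No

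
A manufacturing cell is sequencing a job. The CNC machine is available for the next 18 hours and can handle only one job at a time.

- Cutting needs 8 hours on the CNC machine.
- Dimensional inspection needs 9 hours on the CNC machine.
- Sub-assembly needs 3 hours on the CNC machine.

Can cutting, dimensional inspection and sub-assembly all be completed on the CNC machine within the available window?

No

Running back to back, the jobs need 8 + 9 + 3 = 20 hours on the CNC machine.
Since 20 > 18, they cannot all fit.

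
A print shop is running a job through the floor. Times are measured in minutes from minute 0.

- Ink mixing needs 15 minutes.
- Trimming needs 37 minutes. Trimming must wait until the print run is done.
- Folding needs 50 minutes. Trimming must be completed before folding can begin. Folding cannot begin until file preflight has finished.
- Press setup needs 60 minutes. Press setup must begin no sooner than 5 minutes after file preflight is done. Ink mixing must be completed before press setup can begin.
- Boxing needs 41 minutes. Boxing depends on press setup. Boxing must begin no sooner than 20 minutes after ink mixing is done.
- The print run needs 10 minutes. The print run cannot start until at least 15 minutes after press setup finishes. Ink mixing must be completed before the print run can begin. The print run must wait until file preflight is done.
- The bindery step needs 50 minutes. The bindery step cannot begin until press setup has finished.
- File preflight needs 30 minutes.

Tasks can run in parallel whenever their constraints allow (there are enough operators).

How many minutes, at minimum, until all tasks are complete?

207

Nothing blocks ink mixing, so it runs from minute 0 to minute 15.
File preflight can start immediately at minute 0; it finishes at minute 30.
Press setup needs all of file preflight (finishes minute 30, plus 5-minute gap → minute 35); ink mixing (finishes minute 15). That puts its earliest start at minute 35; it finishes at 35 + 60 = minute 95.
For boxing: press setup (finishes minute 95); ink mixing (finishes minute 15, plus 20-minute gap → minute 35). Taking the maximum gives a start of minute 95, and it finishes at 95 + 41 = minute 136.
The bindery step waits on press setup (finishes minute 95), so it starts at minute 95 and finishes at 95 + 50 = minute 145.
For the print run: press setup (finishes minute 95, plus 15-minute gap → minute 110); ink mixing (finishes minute 15); file preflight (finishes minute 30). Taking the maximum gives a start of minute 110, and it finishes at 110 + 10 = minute 120.
Trimming cannot begin until the print run (finishes minute 120). It runs from minute 120 to 120 + 37 = minute 157.
For folding: trimming (finishes minute 157); file preflight (finishes minute 30). Taking the maximum gives a start of minute 157, and it finishes at 157 + 50 = minute 207.
All tasks are finished once the last one completes. Finish times: File preflight at 30, Ink mixing at 15, Press setup at 95, The print run at 120, Trimming at 157, Folding at 207, The bindery step at 145, Boxing at 136. The latest is minute 207.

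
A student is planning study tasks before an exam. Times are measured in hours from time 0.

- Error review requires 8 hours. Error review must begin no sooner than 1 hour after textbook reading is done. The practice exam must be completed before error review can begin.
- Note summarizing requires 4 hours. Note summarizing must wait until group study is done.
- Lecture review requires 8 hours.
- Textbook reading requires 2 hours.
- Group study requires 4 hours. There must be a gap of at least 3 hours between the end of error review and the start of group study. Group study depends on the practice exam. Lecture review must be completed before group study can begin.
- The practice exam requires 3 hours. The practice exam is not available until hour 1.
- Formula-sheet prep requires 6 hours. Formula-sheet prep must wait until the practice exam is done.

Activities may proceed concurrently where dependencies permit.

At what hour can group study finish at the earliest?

19

After its own release at hour 1, the practice exam can start at hour 1 and finishes at hour 4.
Nothing blocks lecture review, so it runs from hour 0 to hour 8.
Textbook reading has no prerequisites, so it starts at hour 0 and finishes at hour 2.
Error review needs all of textbook reading (finishes hour 2, plus 1-hour gap → hour 3); the practice exam (finishes hour 4). That puts its earliest start at hour 4; it finishes at 4 + 8 = hour 12.
Group study needs all of error review (finishes hour 12, plus 3-hour gap → hour 15); the practice exam (finishes hour 4); lecture review (finishes hour 8). That puts its earliest start at hour 15; it finishes at 15 + 4 = hour 19.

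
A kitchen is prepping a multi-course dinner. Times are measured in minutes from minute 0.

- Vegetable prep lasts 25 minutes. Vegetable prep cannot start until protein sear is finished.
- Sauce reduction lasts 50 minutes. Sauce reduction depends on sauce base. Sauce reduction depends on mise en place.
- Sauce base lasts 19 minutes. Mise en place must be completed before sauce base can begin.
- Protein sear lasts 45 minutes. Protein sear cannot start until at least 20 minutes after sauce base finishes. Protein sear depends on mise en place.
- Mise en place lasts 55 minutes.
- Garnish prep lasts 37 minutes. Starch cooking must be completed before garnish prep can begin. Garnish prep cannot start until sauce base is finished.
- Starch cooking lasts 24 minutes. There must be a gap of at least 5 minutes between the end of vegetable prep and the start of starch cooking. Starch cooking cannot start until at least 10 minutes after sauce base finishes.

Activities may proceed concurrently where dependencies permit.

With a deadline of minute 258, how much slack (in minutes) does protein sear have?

Nothing blocks mise en place, so it runs from minute 0 to minute 55.
After mise en place (finishes minute 55), sauce base can start at minute 55 and finishes at minute 74.
Protein sear needs all of sauce base (finishes minute 74, plus 20-minute gap → minute 94); mise en place (finishes minute 55). That puts its earliest start at minute 94; it finishes at 94 + 45 = minute 139.

Working backward from the deadline:
Nothing follows garnish prep; the deadline of minute 258 is its only limit. It must start by 258 − 37 = minute 221.
Starch cooking must finish before garnish prep (must start by minute 221). With a 24-minute duration, starch cooking must start by 221 − 24 = minute 197.
Since starch cooking (must start by minute 197, minus 5-minute gap → minute 192) depends on it, vegetable prep must finish by minute 192. Backing off its 25-minute duration gives a latest start of minute 167.
Protein sear has to be done before vegetable prep (must start by minute 167). That means finishing by minute 167, i.e. starting by 167 − 45 = minute 122.
So protein sear can start as early as minute 94 and as late as minute 122, giving 122 − 94 = 28 minutes of slack.

28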